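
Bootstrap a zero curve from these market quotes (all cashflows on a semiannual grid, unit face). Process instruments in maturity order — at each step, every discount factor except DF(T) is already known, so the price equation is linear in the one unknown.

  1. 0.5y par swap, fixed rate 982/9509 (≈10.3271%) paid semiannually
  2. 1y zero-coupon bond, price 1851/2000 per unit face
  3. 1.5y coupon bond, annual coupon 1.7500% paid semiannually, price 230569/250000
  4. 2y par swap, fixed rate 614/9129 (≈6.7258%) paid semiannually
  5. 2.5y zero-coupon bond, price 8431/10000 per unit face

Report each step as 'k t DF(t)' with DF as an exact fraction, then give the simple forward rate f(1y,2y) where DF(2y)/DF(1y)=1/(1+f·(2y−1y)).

1 1/2 9509/10000
2 1 1851/2000
3 3/2 449/500
4 2 2193/2500
5 5/2 8431/10000
f(1y,2y) = ((1851/2000)/(2193/2500) − 1)/(1) = 161/2924 ≈ 5.5062%

step 1 [0.5y] swap r/2=491/9509: DF=(1 − 491/9509·(0))/(1+491/9509) = 9509/10000 ≈ 0.950900
step 2 [1y] zero: DF = P = 1851/2000 ≈ 0.925500
step 3 [1.5y] bond c/2=7/800: DF=(230569/250000 − 7/800·(0.950900+0.925500))/(1+7/800) = 449/500 ≈ 0.898000
step 4 [2y] swap r/2=307/9129: DF=(1 − 307/9129·(0.950900+0.925500+0.898000))/(1+307/9129) = 2193/2500 ≈ 0.877200
step 5 [2.5y] zero: DF = P = 8431/10000 ≈ 0.843100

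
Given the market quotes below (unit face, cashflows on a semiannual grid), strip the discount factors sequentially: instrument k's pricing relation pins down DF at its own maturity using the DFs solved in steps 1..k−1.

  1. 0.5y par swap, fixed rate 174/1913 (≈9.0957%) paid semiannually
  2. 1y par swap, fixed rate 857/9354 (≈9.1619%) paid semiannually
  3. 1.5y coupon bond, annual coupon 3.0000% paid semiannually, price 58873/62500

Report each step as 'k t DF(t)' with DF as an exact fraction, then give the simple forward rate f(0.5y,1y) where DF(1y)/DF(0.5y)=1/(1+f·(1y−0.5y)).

step 1 [0.5y] swap r/2=87/1913: DF=(1 − 87/1913·(0))/(1+87/1913) = 1913/2000 ≈ 0.956500
step 2 [1y] swap r/2=857/18708: DF=(1 − 857/18708·(0.956500))/(1+857/18708) = 9143/10000 ≈ 0.914300
step 3 [1.5y] bond c/2=3/200: DF=(58873/62500 − 3/200·(0.956500+0.914300))/(1+3/200) = 2251/2500 ≈ 0.900400

1 1/2 1913/2000
2 1 9143/10000
3 3/2 2251/2500
f(0.5y,1y) = ((1913/2000)/(9143/10000) − 1)/(1/2) = 844/9143 ≈ 9.2311%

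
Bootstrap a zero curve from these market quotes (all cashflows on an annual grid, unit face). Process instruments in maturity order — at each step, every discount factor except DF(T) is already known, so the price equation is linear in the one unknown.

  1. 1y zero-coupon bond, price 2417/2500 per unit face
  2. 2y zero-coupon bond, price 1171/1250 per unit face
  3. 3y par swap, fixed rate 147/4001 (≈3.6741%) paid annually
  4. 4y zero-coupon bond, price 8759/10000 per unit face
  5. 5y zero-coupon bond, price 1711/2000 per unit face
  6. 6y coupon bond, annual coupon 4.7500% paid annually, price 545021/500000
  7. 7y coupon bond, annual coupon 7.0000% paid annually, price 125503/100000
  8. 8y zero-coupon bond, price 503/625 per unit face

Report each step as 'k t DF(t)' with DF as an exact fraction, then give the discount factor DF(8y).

step 1 [1y] zero: DF = P = 2417/2500 ≈ 0.966800
step 2 [2y] zero: DF = P = 1171/1250 ≈ 0.936800
step 3 [3y] swap r/1=147/4001: DF=(1 − 147/4001·(0.966800+0.936800))/(1+147/4001) = 8971/10000 ≈ 0.897100
step 4 [4y] zero: DF = P = 8759/10000 ≈ 0.875900
step 5 [5y] zero: DF = P = 1711/2000 ≈ 0.855500
step 6 [6y] bond c/1=19/400: DF=(545021/500000 − 19/400·(0.966800+0.936800+0.897100+0.875900+0.855500))/(1+19/400) = 8351/10000 ≈ 0.835100
step 7 [7y] bond c/1=7/100: DF=(125503/100000 − 7/100·(0.966800+0.936800+0.897100+0.875900+0.855500+0.835100))/(1+7/100) = 4109/5000 ≈ 0.821800
step 8 [8y] zero: DF = P = 503/625 ≈ 0.804800

1 1 2417/2500
2 2 1171/1250
3 3 8971/10000
4 4 8759/10000
5 5 1711/2000
6 6 8351/10000
7 7 4109/5000
8 8 503/625
DF(8y) = 503/625 ≈ 0.804800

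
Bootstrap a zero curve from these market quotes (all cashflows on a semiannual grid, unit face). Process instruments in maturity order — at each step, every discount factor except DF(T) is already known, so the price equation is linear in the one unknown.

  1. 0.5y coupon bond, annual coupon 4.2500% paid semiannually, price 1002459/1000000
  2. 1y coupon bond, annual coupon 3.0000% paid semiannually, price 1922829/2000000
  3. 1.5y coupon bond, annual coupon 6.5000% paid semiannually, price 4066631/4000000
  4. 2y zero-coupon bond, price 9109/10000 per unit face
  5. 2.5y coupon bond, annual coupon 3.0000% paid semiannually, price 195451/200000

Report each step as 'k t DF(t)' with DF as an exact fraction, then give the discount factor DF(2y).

step 1 [0.5y] bond c/2=17/800: DF=(1002459/1000000 − 17/800·(0))/(1+17/800) = 1227/1250 ≈ 0.981600
step 2 [1y] bond c/2=3/200: DF=(1922829/2000000 − 3/200·(0.981600))/(1+3/200) = 9327/10000 ≈ 0.932700
step 3 [1.5y] bond c/2=13/400: DF=(4066631/4000000 − 13/400·(0.981600+0.932700))/(1+13/400) = 2311/2500 ≈ 0.924400
step 4 [2y] zero: DF = P = 9109/10000 ≈ 0.910900
step 5 [2.5y] bond c/2=3/200: DF=(195451/200000 − 3/200·(0.981600+0.932700+0.924400+0.910900))/(1+3/200) = 4537/5000 ≈ 0.907400

1 1/2 1227/1250
2 1 9327/10000
3 3/2 2311/2500
4 2 9109/10000
5 5/2 4537/5000
DF(2y) = 9109/10000 ≈ 0.910900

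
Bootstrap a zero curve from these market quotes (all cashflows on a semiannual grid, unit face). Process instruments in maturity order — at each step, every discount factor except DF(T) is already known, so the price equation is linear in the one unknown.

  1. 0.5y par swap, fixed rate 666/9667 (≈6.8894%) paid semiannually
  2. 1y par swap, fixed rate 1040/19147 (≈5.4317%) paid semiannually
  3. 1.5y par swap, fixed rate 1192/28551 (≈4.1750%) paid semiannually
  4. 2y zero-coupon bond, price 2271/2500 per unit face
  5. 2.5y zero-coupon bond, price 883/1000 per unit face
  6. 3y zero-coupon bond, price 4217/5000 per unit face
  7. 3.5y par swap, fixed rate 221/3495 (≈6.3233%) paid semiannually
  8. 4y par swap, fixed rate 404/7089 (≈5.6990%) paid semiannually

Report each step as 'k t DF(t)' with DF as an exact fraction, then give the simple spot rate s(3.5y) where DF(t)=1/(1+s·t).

1 1/2 9667/10000
2 1 237/250
3 3/2 2351/2500
4 2 2271/2500
5 5/2 883/1000
6 3 4217/5000
7 7/2 8011/10000
8 4 399/500
s(3.5y) = (1/(8011/10000) − 1)/(7/2) = 3978/56077 ≈ 7.0938%

step 1 [0.5y] swap r/2=333/9667: DF=(1 − 333/9667·(0))/(1+333/9667) = 9667/10000 ≈ 0.966700
step 2 [1y] swap r/2=520/19147: DF=(1 − 520/19147·(0.966700))/(1+520/19147) = 237/250 ≈ 0.948000
step 3 [1.5y] swap r/2=596/28551: DF=(1 − 596/28551·(0.966700+0.948000))/(1+596/28551) = 2351/2500 ≈ 0.940400
step 4 [2y] zero: DF = P = 2271/2500 ≈ 0.908400
step 5 [2.5y] zero: DF = P = 883/1000 ≈ 0.883000
step 6 [3y] zero: DF = P = 4217/5000 ≈ 0.843400
step 7 [3.5y] swap r/2=221/6990: DF=(1 − 221/6990·(0.966700+0.948000+0.940400+0.908400+0.883000+0.843400))/(1+221/6990) = 8011/10000 ≈ 0.801100
step 8 [4y] swap r/2=202/7089: DF=(1 − 202/7089·(0.966700+0.948000+0.940400+0.908400+0.883000+0.843400+0.801100))/(1+202/7089) = 399/500 ≈ 0.798000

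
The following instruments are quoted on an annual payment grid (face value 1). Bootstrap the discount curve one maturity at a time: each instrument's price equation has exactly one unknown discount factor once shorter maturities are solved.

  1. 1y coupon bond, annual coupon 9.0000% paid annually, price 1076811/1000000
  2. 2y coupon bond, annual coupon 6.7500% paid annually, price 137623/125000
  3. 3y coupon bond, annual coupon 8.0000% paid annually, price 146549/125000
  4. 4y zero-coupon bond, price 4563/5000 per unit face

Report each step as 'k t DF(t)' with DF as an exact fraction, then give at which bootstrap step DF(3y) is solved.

1 1 9879/10000
2 2 9689/10000
3 3 4703/5000
4 4 4563/5000
DF(3y) is solved at step 3

step 1 [1y] bond c/1=9/100: DF=(1076811/1000000 − 9/100·(0))/(1+9/100) = 9879/10000 ≈ 0.987900
step 2 [2y] bond c/1=27/400: DF=(137623/125000 − 27/400·(0.987900))/(1+27/400) = 9689/10000 ≈ 0.968900
step 3 [3y] bond c/1=2/25: DF=(146549/125000 − 2/25·(0.987900+0.968900))/(1+2/25) = 4703/5000 ≈ 0.940600
step 4 [4y] zero: DF = P = 4563/5000 ≈ 0.912600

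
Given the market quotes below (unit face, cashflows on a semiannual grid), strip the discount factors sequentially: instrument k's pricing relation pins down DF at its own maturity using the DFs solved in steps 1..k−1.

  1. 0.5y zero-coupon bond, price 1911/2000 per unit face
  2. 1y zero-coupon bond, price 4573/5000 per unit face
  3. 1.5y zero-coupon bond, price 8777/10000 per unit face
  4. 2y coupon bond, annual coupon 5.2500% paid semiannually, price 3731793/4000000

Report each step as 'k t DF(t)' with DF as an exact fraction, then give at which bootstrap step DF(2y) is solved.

1 1/2 1911/2000
2 1 4573/5000
3 3/2 8777/10000
4 2 2097/2500
DF(2y) is solved at step 4

step 1 [0.5y] zero: DF = P = 1911/2000 ≈ 0.955500
step 2 [1y] zero: DF = P = 4573/5000 ≈ 0.914600
step 3 [1.5y] zero: DF = P = 8777/10000 ≈ 0.877700
step 4 [2y] bond c/2=21/800: DF=(3731793/4000000 − 21/800·(0.955500+0.914600+0.877700))/(1+21/800) = 2097/2500 ≈ 0.838800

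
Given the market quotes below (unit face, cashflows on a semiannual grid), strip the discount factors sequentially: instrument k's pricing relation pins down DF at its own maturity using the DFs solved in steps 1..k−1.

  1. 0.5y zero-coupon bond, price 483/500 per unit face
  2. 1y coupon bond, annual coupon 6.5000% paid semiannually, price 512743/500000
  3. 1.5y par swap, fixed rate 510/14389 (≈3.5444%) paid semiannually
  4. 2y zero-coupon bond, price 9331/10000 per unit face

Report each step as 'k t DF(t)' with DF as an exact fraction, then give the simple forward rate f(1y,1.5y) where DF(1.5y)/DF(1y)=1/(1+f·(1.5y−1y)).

1 1/2 483/500
2 1 2407/2500
3 3/2 949/1000
4 2 9331/10000
f(1y,1.5y) = ((2407/2500)/(949/1000) − 1)/(1/2) = 138/4745 ≈ 2.9083%

step 1 [0.5y] zero: DF = P = 483/500 ≈ 0.966000
step 2 [1y] bond c/2=13/400: DF=(512743/500000 − 13/400·(0.966000))/(1+13/400) = 2407/2500 ≈ 0.962800
step 3 [1.5y] swap r/2=255/14389: DF=(1 − 255/14389·(0.966000+0.962800))/(1+255/14389) = 949/1000 ≈ 0.949000
step 4 [2y] zero: DF = P = 9331/10000 ≈ 0.933100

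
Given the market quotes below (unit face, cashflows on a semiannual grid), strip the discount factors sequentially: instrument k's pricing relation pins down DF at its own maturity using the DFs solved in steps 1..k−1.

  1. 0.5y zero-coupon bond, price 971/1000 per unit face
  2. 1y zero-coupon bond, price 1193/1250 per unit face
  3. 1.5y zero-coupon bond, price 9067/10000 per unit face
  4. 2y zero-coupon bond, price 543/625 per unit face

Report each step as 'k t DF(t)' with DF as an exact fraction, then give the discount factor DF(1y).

step 1 [0.5y] zero: DF = P = 971/1000 ≈ 0.971000
step 2 [1y] zero: DF = P = 1193/1250 ≈ 0.954400
step 3 [1.5y] zero: DF = P = 9067/10000 ≈ 0.906700
step 4 [2y] zero: DF = P = 543/625 ≈ 0.868800

1 1/2 971/1000
2 1 1193/1250
3 3/2 9067/10000
4 2 543/625
DF(1y) = 1193/1250 ≈ 0.954400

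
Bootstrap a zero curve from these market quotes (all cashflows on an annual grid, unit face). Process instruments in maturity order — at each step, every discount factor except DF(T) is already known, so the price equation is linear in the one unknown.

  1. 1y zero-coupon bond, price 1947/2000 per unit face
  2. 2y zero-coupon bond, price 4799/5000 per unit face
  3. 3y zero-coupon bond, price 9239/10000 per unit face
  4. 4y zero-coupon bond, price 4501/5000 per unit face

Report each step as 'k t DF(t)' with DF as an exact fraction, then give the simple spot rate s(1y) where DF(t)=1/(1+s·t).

1 1 1947/2000
2 2 4799/5000
3 3 9239/10000
4 4 4501/5000
s(1y) = (1/(1947/2000) − 1)/(1) = 53/1947 ≈ 2.7221%

step 1 [1y] zero: DF = P = 1947/2000 ≈ 0.973500
step 2 [2y] zero: DF = P = 4799/5000 ≈ 0.959800
step 3 [3y] zero: DF = P = 9239/10000 ≈ 0.923900
step 4 [4y] zero: DF = P = 4501/5000 ≈ 0.900200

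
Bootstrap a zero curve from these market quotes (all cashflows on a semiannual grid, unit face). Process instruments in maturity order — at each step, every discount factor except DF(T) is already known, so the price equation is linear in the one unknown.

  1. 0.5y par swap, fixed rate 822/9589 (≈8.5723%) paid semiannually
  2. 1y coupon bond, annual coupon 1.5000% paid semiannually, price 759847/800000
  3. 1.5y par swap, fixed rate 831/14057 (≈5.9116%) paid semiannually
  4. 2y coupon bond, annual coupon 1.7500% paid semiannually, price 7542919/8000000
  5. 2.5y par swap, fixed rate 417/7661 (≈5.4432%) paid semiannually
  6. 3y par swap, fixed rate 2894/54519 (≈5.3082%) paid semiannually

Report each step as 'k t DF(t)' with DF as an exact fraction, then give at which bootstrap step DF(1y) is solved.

step 1 [0.5y] swap r/2=411/9589: DF=(1 − 411/9589·(0))/(1+411/9589) = 9589/10000 ≈ 0.958900
step 2 [1y] bond c/2=3/400: DF=(759847/800000 − 3/400·(0.958900))/(1+3/400) = 2339/2500 ≈ 0.935600
step 3 [1.5y] swap r/2=831/28114: DF=(1 − 831/28114·(0.958900+0.935600))/(1+831/28114) = 9169/10000 ≈ 0.916900
step 4 [2y] bond c/2=7/800: DF=(7542919/8000000 − 7/800·(0.958900+0.935600+0.916900))/(1+7/800) = 9103/10000 ≈ 0.910300
step 5 [2.5y] swap r/2=417/15322: DF=(1 − 417/15322·(0.958900+0.935600+0.916900+0.910300))/(1+417/15322) = 8749/10000 ≈ 0.874900
step 6 [3y] swap r/2=1447/54519: DF=(1 − 1447/54519·(0.958900+0.935600+0.916900+0.910300+0.874900))/(1+1447/54519) = 8553/10000 ≈ 0.855300

1 1/2 9589/10000
2 1 2339/2500
3 3/2 9169/10000
4 2 9103/10000
5 5/2 8749/10000
6 3 8553/10000
DF(1y) is solved at step 2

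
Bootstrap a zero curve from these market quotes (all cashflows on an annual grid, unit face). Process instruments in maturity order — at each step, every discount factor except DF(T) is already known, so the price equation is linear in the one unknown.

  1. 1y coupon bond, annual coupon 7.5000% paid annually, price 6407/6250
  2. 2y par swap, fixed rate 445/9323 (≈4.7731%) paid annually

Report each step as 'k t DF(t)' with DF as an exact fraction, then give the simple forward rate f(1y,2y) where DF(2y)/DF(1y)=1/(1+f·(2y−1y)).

1 1 596/625
2 2 911/1000
f(1y,2y) = ((596/625)/(911/1000) − 1)/(1) = 213/4555 ≈ 4.6762%

step 1 [1y] bond c/1=3/40: DF=(6407/6250 − 3/40·(0))/(1+3/40) = 596/625 ≈ 0.953600
step 2 [2y] swap r/1=445/9323: DF=(1 − 445/9323·(0.953600))/(1+445/9323) = 911/1000 ≈ 0.911000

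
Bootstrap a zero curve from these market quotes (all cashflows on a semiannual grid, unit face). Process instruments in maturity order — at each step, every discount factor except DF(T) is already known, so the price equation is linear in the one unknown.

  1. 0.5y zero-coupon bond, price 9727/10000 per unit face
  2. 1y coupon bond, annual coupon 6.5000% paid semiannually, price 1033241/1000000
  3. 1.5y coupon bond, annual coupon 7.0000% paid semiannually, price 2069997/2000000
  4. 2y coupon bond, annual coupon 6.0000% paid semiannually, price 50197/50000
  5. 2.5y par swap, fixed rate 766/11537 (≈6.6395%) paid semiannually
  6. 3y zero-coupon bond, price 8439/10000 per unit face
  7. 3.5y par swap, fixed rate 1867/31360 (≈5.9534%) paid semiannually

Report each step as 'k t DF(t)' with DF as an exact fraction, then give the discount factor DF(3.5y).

1 1/2 9727/10000
2 1 9701/10000
3 3/2 9343/10000
4 2 8909/10000
5 5/2 2117/2500
6 3 8439/10000
7 7/2 8133/10000
DF(3.5y) = 8133/10000 ≈ 0.813300

step 1 [0.5y] zero: DF = P = 9727/10000 ≈ 0.972700
step 2 [1y] bond c/2=13/400: DF=(1033241/1000000 − 13/400·(0.972700))/(1+13/400) = 9701/10000 ≈ 0.970100
step 3 [1.5y] bond c/2=7/200: DF=(2069997/2000000 − 7/200·(0.972700+0.970100))/(1+7/200) = 9343/10000 ≈ 0.934300
step 4 [2y] bond c/2=3/100: DF=(50197/50000 − 3/100·(0.972700+0.970100+0.934300))/(1+3/100) = 8909/10000 ≈ 0.890900
step 5 [2.5y] swap r/2=383/11537: DF=(1 − 383/11537·(0.972700+0.970100+0.934300+0.890900))/(1+383/11537) = 2117/2500 ≈ 0.846800
step 6 [3y] zero: DF = P = 8439/10000 ≈ 0.843900
step 7 [3.5y] swap r/2=1867/62720: DF=(1 − 1867/62720·(0.972700+0.970100+0.934300+0.890900+0.846800+0.843900))/(1+1867/62720) = 8133/10000 ≈ 0.813300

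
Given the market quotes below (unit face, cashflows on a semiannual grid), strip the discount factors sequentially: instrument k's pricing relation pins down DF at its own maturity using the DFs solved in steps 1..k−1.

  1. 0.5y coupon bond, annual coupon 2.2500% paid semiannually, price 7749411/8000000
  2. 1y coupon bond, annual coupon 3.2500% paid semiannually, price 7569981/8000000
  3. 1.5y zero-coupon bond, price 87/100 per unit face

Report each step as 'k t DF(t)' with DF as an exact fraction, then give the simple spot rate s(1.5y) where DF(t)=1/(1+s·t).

1 1/2 9579/10000
2 1 4579/5000
3 3/2 87/100
s(1.5y) = (1/(87/100) − 1)/(3/2) = 26/261 ≈ 9.9617%

step 1 [0.5y] bond c/2=9/800: DF=(7749411/8000000 − 9/800·(0))/(1+9/800) = 9579/10000 ≈ 0.957900
step 2 [1y] bond c/2=13/800: DF=(7569981/8000000 − 13/800·(0.957900))/(1+13/800) = 4579/5000 ≈ 0.915800
step 3 [1.5y] zero: DF = P = 87/100 ≈ 0.870000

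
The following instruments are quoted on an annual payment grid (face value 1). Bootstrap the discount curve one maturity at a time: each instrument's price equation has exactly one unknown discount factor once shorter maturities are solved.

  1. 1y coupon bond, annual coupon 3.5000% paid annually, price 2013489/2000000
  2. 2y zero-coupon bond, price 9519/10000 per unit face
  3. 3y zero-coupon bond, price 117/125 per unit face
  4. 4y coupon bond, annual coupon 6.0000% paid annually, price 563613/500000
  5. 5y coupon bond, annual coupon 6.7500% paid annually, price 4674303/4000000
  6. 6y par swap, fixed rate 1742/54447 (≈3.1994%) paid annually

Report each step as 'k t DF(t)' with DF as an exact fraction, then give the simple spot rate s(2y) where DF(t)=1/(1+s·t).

step 1 [1y] bond c/1=7/200: DF=(2013489/2000000 − 7/200·(0))/(1+7/200) = 9727/10000 ≈ 0.972700
step 2 [2y] zero: DF = P = 9519/10000 ≈ 0.951900
step 3 [3y] zero: DF = P = 117/125 ≈ 0.936000
step 4 [4y] bond c/1=3/50: DF=(563613/500000 − 3/50·(0.972700+0.951900+0.936000))/(1+3/50) = 1803/2000 ≈ 0.901500
step 5 [5y] bond c/1=27/400: DF=(4674303/4000000 − 27/400·(0.972700+0.951900+0.936000+0.901500))/(1+27/400) = 1071/1250 ≈ 0.856800
step 6 [6y] swap r/1=1742/54447: DF=(1 − 1742/54447·(0.972700+0.951900+0.936000+0.901500+0.856800))/(1+1742/54447) = 4129/5000 ≈ 0.825800

1 1 9727/10000
2 2 9519/10000
3 3 117/125
4 4 1803/2000
5 5 1071/1250
6 6 4129/5000
s(2y) = (1/(9519/10000) − 1)/(2) = 481/19038 ≈ 2.5265%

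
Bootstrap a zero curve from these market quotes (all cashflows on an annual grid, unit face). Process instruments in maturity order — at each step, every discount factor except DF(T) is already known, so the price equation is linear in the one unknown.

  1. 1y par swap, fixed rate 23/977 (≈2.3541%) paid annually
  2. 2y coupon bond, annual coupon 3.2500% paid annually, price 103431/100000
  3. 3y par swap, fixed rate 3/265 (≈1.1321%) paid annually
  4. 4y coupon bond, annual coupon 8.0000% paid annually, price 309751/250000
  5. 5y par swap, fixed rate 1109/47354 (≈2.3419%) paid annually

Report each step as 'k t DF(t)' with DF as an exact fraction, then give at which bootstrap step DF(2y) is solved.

step 1 [1y] swap r/1=23/977: DF=(1 − 23/977·(0))/(1+23/977) = 977/1000 ≈ 0.977000
step 2 [2y] bond c/1=13/400: DF=(103431/100000 − 13/400·(0.977000))/(1+13/400) = 971/1000 ≈ 0.971000
step 3 [3y] swap r/1=3/265: DF=(1 − 3/265·(0.977000+0.971000))/(1+3/265) = 967/1000 ≈ 0.967000
step 4 [4y] bond c/1=2/25: DF=(309751/250000 − 2/25·(0.977000+0.971000+0.967000))/(1+2/25) = 9313/10000 ≈ 0.931300
step 5 [5y] swap r/1=1109/47354: DF=(1 − 1109/47354·(0.977000+0.971000+0.967000+0.931300))/(1+1109/47354) = 8891/10000 ≈ 0.889100

1 1 977/1000
2 2 971/1000
3 3 967/1000
4 4 9313/10000
5 5 8891/10000
DF(2y) is solved at step 2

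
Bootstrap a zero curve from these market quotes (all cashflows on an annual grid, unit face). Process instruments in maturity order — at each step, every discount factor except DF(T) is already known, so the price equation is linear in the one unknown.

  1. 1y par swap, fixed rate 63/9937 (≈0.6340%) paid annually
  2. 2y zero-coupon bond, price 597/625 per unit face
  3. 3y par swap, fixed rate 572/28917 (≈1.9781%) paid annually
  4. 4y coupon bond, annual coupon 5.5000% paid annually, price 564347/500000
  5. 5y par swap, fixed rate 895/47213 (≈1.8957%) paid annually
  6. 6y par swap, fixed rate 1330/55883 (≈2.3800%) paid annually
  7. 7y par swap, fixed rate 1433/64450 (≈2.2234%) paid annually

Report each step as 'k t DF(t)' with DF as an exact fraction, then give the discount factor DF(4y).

step 1 [1y] swap r/1=63/9937: DF=(1 − 63/9937·(0))/(1+63/9937) = 9937/10000 ≈ 0.993700
step 2 [2y] zero: DF = P = 597/625 ≈ 0.955200
step 3 [3y] swap r/1=572/28917: DF=(1 − 572/28917·(0.993700+0.955200))/(1+572/28917) = 2357/2500 ≈ 0.942800
step 4 [4y] bond c/1=11/200: DF=(564347/500000 − 11/200·(0.993700+0.955200+0.942800))/(1+11/200) = 9191/10000 ≈ 0.919100
step 5 [5y] swap r/1=895/47213: DF=(1 − 895/47213·(0.993700+0.955200+0.942800+0.919100))/(1+895/47213) = 1821/2000 ≈ 0.910500
step 6 [6y] swap r/1=1330/55883: DF=(1 − 1330/55883·(0.993700+0.955200+0.942800+0.919100+0.910500))/(1+1330/55883) = 867/1000 ≈ 0.867000
step 7 [7y] swap r/1=1433/64450: DF=(1 − 1433/64450·(0.993700+0.955200+0.942800+0.919100+0.910500+0.867000))/(1+1433/64450) = 8567/10000 ≈ 0.856700

1 1 9937/10000
2 2 597/625
3 3 2357/2500
4 4 9191/10000
5 5 1821/2000
6 6 867/1000
7 7 8567/10000
DF(4y) = 9191/10000 ≈ 0.919100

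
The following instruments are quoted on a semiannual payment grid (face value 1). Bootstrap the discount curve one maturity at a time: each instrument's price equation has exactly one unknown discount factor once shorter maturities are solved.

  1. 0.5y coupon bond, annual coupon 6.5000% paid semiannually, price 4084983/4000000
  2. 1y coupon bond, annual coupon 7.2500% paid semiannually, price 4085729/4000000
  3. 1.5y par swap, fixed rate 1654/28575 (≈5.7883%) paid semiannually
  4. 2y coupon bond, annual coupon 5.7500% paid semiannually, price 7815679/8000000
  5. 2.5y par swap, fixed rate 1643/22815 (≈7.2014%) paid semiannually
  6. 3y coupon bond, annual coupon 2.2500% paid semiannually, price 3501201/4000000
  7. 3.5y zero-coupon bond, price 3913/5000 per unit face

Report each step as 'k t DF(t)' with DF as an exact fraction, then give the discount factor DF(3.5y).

step 1 [0.5y] bond c/2=13/400: DF=(4084983/4000000 − 13/400·(0))/(1+13/400) = 9891/10000 ≈ 0.989100
step 2 [1y] bond c/2=29/800: DF=(4085729/4000000 − 29/800·(0.989100))/(1+29/800) = 9511/10000 ≈ 0.951100
step 3 [1.5y] swap r/2=827/28575: DF=(1 − 827/28575·(0.989100+0.951100))/(1+827/28575) = 9173/10000 ≈ 0.917300
step 4 [2y] bond c/2=23/800: DF=(7815679/8000000 − 23/800·(0.989100+0.951100+0.917300))/(1+23/800) = 4349/5000 ≈ 0.869800
step 5 [2.5y] swap r/2=1643/45630: DF=(1 − 1643/45630·(0.989100+0.951100+0.917300+0.869800))/(1+1643/45630) = 8357/10000 ≈ 0.835700
step 6 [3y] bond c/2=9/800: DF=(3501201/4000000 − 9/800·(0.989100+0.951100+0.917300+0.869800+0.835700))/(1+9/800) = 2037/2500 ≈ 0.814800
step 7 [3.5y] zero: DF = P = 3913/5000 ≈ 0.782600

1 1/2 9891/10000
2 1 9511/10000
3 3/2 9173/10000
4 2 4349/5000
5 5/2 8357/10000
6 3 2037/2500
7 7/2 3913/5000
DF(3.5y) = 3913/5000 ≈ 0.782600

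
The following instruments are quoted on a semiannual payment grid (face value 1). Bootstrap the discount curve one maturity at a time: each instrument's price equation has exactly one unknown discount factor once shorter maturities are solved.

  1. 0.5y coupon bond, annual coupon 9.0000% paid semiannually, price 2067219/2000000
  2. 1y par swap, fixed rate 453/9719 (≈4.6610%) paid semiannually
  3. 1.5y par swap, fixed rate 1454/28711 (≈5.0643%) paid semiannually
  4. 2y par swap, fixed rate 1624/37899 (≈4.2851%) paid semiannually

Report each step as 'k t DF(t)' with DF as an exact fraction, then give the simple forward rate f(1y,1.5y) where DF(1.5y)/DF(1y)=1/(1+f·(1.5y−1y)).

1 1/2 9891/10000
2 1 9547/10000
3 3/2 9273/10000
4 2 2297/2500
f(1y,1.5y) = ((9547/10000)/(9273/10000) − 1)/(1/2) = 548/9273 ≈ 5.9096%

step 1 [0.5y] bond c/2=9/200: DF=(2067219/2000000 − 9/200·(0))/(1+9/200) = 9891/10000 ≈ 0.989100
step 2 [1y] swap r/2=453/19438: DF=(1 − 453/19438·(0.989100))/(1+453/19438) = 9547/10000 ≈ 0.954700
step 3 [1.5y] swap r/2=727/28711: DF=(1 − 727/28711·(0.989100+0.954700))/(1+727/28711) = 9273/10000 ≈ 0.927300
step 4 [2y] swap r/2=812/37899: DF=(1 − 812/37899·(0.989100+0.954700+0.927300))/(1+812/37899) = 2297/2500 ≈ 0.918800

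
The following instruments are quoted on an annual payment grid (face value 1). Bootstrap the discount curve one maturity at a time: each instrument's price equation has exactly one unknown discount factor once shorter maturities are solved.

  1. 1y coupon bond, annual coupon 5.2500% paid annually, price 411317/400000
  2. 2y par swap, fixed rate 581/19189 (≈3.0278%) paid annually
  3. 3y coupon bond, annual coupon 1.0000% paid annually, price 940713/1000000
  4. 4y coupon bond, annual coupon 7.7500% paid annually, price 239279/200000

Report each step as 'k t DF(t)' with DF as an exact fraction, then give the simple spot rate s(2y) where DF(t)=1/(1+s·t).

1 1 977/1000
2 2 9419/10000
3 3 2281/2500
4 4 9067/10000
s(2y) = (1/(9419/10000) − 1)/(2) = 581/18838 ≈ 3.0842%

step 1 [1y] bond c/1=21/400: DF=(411317/400000 − 21/400·(0))/(1+21/400) = 977/1000 ≈ 0.977000
step 2 [2y] swap r/1=581/19189: DF=(1 − 581/19189·(0.977000))/(1+581/19189) = 9419/10000 ≈ 0.941900
step 3 [3y] bond c/1=1/100: DF=(940713/1000000 − 1/100·(0.977000+0.941900))/(1+1/100) = 2281/2500 ≈ 0.912400
step 4 [4y] bond c/1=31/400: DF=(239279/200000 − 31/400·(0.977000+0.941900+0.912400))/(1+31/400) = 9067/10000 ≈ 0.906700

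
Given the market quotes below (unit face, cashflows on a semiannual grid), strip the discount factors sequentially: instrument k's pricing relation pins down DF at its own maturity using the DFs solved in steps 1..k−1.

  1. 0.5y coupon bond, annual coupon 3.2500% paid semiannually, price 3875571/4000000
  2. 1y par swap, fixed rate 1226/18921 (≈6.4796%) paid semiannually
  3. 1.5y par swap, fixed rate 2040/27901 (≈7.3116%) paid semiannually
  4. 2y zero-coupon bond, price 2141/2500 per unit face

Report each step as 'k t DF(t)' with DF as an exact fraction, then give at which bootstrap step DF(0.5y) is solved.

step 1 [0.5y] bond c/2=13/800: DF=(3875571/4000000 − 13/800·(0))/(1+13/800) = 4767/5000 ≈ 0.953400
step 2 [1y] swap r/2=613/18921: DF=(1 − 613/18921·(0.953400))/(1+613/18921) = 9387/10000 ≈ 0.938700
step 3 [1.5y] swap r/2=1020/27901: DF=(1 − 1020/27901·(0.953400+0.938700))/(1+1020/27901) = 449/500 ≈ 0.898000
step 4 [2y] zero: DF = P = 2141/2500 ≈ 0.856400

1 1/2 4767/5000
2 1 9387/10000
3 3/2 449/500
4 2 2141/2500
DF(0.5y) is solved at step 1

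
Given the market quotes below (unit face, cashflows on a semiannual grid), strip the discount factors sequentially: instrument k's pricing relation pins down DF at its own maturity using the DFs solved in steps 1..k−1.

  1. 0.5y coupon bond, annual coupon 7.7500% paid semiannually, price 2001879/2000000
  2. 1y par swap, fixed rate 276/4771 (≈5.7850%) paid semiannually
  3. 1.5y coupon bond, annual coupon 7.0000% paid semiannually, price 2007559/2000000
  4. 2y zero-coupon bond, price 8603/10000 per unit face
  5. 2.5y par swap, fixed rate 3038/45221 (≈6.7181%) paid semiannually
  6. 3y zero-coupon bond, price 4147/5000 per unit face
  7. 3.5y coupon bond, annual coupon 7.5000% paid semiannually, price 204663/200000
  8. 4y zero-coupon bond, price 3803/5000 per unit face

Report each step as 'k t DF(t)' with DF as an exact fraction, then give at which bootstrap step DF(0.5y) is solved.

step 1 [0.5y] bond c/2=31/800: DF=(2001879/2000000 − 31/800·(0))/(1+31/800) = 2409/2500 ≈ 0.963600
step 2 [1y] swap r/2=138/4771: DF=(1 − 138/4771·(0.963600))/(1+138/4771) = 1181/1250 ≈ 0.944800
step 3 [1.5y] bond c/2=7/200: DF=(2007559/2000000 − 7/200·(0.963600+0.944800))/(1+7/200) = 9053/10000 ≈ 0.905300
step 4 [2y] zero: DF = P = 8603/10000 ≈ 0.860300
step 5 [2.5y] swap r/2=1519/45221: DF=(1 − 1519/45221·(0.963600+0.944800+0.905300+0.860300))/(1+1519/45221) = 8481/10000 ≈ 0.848100
step 6 [3y] zero: DF = P = 4147/5000 ≈ 0.829400
step 7 [3.5y] bond c/2=3/80: DF=(204663/200000 − 3/80·(0.963600+0.944800+0.905300+0.860300+0.848100+0.829400))/(1+3/80) = 7929/10000 ≈ 0.792900
step 8 [4y] zero: DF = P = 3803/5000 ≈ 0.760600

1 1/2 2409/2500
2 1 1181/1250
3 3/2 9053/10000
4 2 8603/10000
5 5/2 8481/10000
6 3 4147/5000
7 7/2 7929/10000
8 4 3803/5000
DF(0.5y) is solved at step 1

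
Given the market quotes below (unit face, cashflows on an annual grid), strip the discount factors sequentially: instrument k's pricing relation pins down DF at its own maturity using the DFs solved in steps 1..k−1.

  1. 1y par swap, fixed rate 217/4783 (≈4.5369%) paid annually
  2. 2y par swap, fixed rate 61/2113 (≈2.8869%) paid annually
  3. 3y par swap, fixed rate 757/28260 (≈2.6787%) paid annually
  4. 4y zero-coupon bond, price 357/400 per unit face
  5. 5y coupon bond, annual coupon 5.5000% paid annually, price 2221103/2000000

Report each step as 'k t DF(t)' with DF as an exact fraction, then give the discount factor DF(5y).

step 1 [1y] swap r/1=217/4783: DF=(1 − 217/4783·(0))/(1+217/4783) = 4783/5000 ≈ 0.956600
step 2 [2y] swap r/1=61/2113: DF=(1 − 61/2113·(0.956600))/(1+61/2113) = 9451/10000 ≈ 0.945100
step 3 [3y] swap r/1=757/28260: DF=(1 − 757/28260·(0.956600+0.945100))/(1+757/28260) = 9243/10000 ≈ 0.924300
step 4 [4y] zero: DF = P = 357/400 ≈ 0.892500
step 5 [5y] bond c/1=11/200: DF=(2221103/2000000 − 11/200·(0.956600+0.945100+0.924300+0.892500))/(1+11/200) = 2147/2500 ≈ 0.858800

1 1 4783/5000
2 2 9451/10000
3 3 9243/10000
4 4 357/400
5 5 2147/2500
DF(5y) = 2147/2500 ≈ 0.858800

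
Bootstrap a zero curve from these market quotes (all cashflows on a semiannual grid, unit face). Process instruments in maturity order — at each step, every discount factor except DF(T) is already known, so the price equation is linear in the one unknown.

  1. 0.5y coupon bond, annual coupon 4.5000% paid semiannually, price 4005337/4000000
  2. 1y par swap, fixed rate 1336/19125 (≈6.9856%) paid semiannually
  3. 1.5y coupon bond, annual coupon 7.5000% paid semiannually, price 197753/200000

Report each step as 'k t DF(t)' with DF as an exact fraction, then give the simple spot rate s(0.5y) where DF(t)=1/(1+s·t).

step 1 [0.5y] bond c/2=9/400: DF=(4005337/4000000 − 9/400·(0))/(1+9/400) = 9793/10000 ≈ 0.979300
step 2 [1y] swap r/2=668/19125: DF=(1 − 668/19125·(0.979300))/(1+668/19125) = 2333/2500 ≈ 0.933200
step 3 [1.5y] bond c/2=3/80: DF=(197753/200000 − 3/80·(0.979300+0.933200))/(1+3/80) = 8839/10000 ≈ 0.883900

1 1/2 9793/10000
2 1 2333/2500
3 3/2 8839/10000
s(0.5y) = (1/(9793/10000) − 1)/(1/2) = 414/9793 ≈ 4.2275%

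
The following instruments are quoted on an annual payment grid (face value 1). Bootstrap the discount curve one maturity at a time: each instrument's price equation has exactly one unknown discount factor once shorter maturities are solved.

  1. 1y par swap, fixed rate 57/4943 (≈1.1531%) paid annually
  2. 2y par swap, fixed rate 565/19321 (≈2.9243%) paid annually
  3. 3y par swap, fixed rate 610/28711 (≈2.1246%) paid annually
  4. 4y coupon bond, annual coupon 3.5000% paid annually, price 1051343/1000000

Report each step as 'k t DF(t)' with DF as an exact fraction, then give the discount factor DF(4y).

1 1 4943/5000
2 2 1887/2000
3 3 939/1000
4 4 9187/10000
DF(4y) = 9187/10000 ≈ 0.918700

step 1 [1y] swap r/1=57/4943: DF=(1 − 57/4943·(0))/(1+57/4943) = 4943/5000 ≈ 0.988600
step 2 [2y] swap r/1=565/19321: DF=(1 − 565/19321·(0.988600))/(1+565/19321) = 1887/2000 ≈ 0.943500
step 3 [3y] swap r/1=610/28711: DF=(1 − 610/28711·(0.988600+0.943500))/(1+610/28711) = 939/1000 ≈ 0.939000
step 4 [4y] bond c/1=7/200: DF=(1051343/1000000 − 7/200·(0.988600+0.943500+0.939000))/(1+7/200) = 9187/10000 ≈ 0.918700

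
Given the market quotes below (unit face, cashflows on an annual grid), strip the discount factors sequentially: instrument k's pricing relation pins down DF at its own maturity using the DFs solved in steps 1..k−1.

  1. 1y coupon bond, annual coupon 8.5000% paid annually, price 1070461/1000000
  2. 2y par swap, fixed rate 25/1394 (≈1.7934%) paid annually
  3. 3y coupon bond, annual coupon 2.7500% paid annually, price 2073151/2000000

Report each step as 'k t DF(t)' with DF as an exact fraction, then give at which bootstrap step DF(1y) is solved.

1 1 4933/5000
2 2 193/200
3 3 4783/5000
DF(1y) is solved at step 1

step 1 [1y] bond c/1=17/200: DF=(1070461/1000000 − 17/200·(0))/(1+17/200) = 4933/5000 ≈ 0.986600
step 2 [2y] swap r/1=25/1394: DF=(1 − 25/1394·(0.986600))/(1+25/1394) = 193/200 ≈ 0.965000
step 3 [3y] bond c/1=11/400: DF=(2073151/2000000 − 11/400·(0.986600+0.965000))/(1+11/400) = 4783/5000 ≈ 0.956600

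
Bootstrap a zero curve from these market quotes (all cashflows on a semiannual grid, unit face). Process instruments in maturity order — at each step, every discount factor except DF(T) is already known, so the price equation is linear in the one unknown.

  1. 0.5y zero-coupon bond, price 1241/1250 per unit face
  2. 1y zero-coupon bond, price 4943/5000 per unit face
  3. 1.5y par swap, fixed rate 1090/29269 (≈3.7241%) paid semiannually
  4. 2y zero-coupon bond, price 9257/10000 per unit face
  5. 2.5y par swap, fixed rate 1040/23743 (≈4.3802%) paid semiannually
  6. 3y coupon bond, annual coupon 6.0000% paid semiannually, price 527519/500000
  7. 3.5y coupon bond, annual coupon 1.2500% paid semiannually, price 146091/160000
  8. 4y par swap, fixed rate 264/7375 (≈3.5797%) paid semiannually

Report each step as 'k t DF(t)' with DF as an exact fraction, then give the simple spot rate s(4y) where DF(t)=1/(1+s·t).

1 1/2 1241/1250
2 1 4943/5000
3 3/2 1891/2000
4 2 9257/10000
5 5/2 112/125
6 3 443/500
7 7/2 2181/2500
8 4 217/250
s(4y) = (1/(217/250) − 1)/(4) = 33/868 ≈ 3.8018%

step 1 [0.5y] zero: DF = P = 1241/1250 ≈ 0.992800
step 2 [1y] zero: DF = P = 4943/5000 ≈ 0.988600
step 3 [1.5y] swap r/2=545/29269: DF=(1 − 545/29269·(0.992800+0.988600))/(1+545/29269) = 1891/2000 ≈ 0.945500
step 4 [2y] zero: DF = P = 9257/10000 ≈ 0.925700
step 5 [2.5y] swap r/2=520/23743: DF=(1 − 520/23743·(0.992800+0.988600+0.945500+0.925700))/(1+520/23743) = 112/125 ≈ 0.896000
step 6 [3y] bond c/2=3/100: DF=(527519/500000 − 3/100·(0.992800+0.988600+0.945500+0.925700+0.896000))/(1+3/100) = 443/500 ≈ 0.886000
step 7 [3.5y] bond c/2=1/160: DF=(146091/160000 − 1/160·(0.992800+0.988600+0.945500+0.925700+0.896000+0.886000))/(1+1/160) = 2181/2500 ≈ 0.872400
step 8 [4y] swap r/2=132/7375: DF=(1 − 132/7375·(0.992800+0.988600+0.945500+0.925700+0.896000+0.886000+0.872400))/(1+132/7375) = 217/250 ≈ 0.868000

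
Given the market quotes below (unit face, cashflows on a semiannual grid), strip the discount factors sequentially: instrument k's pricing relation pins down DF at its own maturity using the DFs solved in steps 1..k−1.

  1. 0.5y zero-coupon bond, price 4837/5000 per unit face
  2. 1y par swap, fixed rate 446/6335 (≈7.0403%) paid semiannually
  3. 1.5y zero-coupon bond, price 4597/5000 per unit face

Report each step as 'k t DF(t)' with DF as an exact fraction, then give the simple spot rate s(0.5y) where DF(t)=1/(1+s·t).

1 1/2 4837/5000
2 1 9331/10000
3 3/2 4597/5000
s(0.5y) = (1/(4837/5000) − 1)/(1/2) = 326/4837 ≈ 6.7397%

step 1 [0.5y] zero: DF = P = 4837/5000 ≈ 0.967400
step 2 [1y] swap r/2=223/6335: DF=(1 − 223/6335·(0.967400))/(1+223/6335) = 9331/10000 ≈ 0.933100
step 3 [1.5y] zero: DF = P = 4597/5000 ≈ 0.919400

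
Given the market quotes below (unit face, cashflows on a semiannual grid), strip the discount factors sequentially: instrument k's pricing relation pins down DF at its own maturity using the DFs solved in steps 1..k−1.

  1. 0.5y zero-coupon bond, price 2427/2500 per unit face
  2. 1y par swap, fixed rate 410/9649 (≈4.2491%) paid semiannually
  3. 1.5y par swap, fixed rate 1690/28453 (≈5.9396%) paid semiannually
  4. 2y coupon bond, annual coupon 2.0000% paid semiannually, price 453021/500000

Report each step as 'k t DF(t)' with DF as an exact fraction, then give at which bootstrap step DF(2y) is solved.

step 1 [0.5y] zero: DF = P = 2427/2500 ≈ 0.970800
step 2 [1y] swap r/2=205/9649: DF=(1 − 205/9649·(0.970800))/(1+205/9649) = 959/1000 ≈ 0.959000
step 3 [1.5y] swap r/2=845/28453: DF=(1 − 845/28453·(0.970800+0.959000))/(1+845/28453) = 1831/2000 ≈ 0.915500
step 4 [2y] bond c/2=1/100: DF=(453021/500000 − 1/100·(0.970800+0.959000+0.915500))/(1+1/100) = 8689/10000 ≈ 0.868900

1 1/2 2427/2500
2 1 959/1000
3 3/2 1831/2000
4 2 8689/10000
DF(2y) is solved at step 4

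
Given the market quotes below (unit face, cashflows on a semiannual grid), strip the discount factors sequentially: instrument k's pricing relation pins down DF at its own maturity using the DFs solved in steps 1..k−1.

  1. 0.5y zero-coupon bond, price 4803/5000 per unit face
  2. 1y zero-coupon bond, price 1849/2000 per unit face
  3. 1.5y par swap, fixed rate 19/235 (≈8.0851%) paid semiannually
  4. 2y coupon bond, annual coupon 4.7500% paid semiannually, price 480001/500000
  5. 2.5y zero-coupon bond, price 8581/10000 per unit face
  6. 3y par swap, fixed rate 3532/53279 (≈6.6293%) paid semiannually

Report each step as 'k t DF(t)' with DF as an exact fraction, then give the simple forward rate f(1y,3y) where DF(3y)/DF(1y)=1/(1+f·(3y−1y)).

step 1 [0.5y] zero: DF = P = 4803/5000 ≈ 0.960600
step 2 [1y] zero: DF = P = 1849/2000 ≈ 0.924500
step 3 [1.5y] swap r/2=19/470: DF=(1 − 19/470·(0.960600+0.924500))/(1+19/470) = 8879/10000 ≈ 0.887900
step 4 [2y] bond c/2=19/800: DF=(480001/500000 − 19/800·(0.960600+0.924500+0.887900))/(1+19/800) = 4367/5000 ≈ 0.873400
step 5 [2.5y] zero: DF = P = 8581/10000 ≈ 0.858100
step 6 [3y] swap r/2=1766/53279: DF=(1 − 1766/53279·(0.960600+0.924500+0.887900+0.873400+0.858100))/(1+1766/53279) = 4117/5000 ≈ 0.823400

1 1/2 4803/5000
2 1 1849/2000
3 3/2 8879/10000
4 2 4367/5000
5 5/2 8581/10000
6 3 4117/5000
f(1y,3y) = ((1849/2000)/(4117/5000) − 1)/(2) = 1011/16468 ≈ 6.1392%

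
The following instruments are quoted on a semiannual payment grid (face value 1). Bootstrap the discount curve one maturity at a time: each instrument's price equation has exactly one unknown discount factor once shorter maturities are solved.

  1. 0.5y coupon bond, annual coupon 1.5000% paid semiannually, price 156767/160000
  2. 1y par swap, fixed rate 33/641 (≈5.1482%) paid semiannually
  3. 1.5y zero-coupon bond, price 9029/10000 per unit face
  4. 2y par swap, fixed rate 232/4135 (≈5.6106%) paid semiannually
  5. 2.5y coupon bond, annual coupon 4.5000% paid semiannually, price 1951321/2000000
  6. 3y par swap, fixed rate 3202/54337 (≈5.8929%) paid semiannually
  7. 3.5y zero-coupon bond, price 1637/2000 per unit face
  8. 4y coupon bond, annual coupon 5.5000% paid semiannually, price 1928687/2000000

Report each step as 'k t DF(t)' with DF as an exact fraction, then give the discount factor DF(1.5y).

1 1/2 389/400
2 1 1901/2000
3 3/2 9029/10000
4 2 2239/2500
5 5/2 8723/10000
6 3 8399/10000
7 7/2 1637/2000
8 4 482/625
DF(1.5y) = 9029/10000 ≈ 0.902900

step 1 [0.5y] bond c/2=3/400: DF=(156767/160000 − 3/400·(0))/(1+3/400) = 389/400 ≈ 0.972500
step 2 [1y] swap r/2=33/1282: DF=(1 − 33/1282·(0.972500))/(1+33/1282) = 1901/2000 ≈ 0.950500
step 3 [1.5y] zero: DF = P = 9029/10000 ≈ 0.902900
step 4 [2y] swap r/2=116/4135: DF=(1 − 116/4135·(0.972500+0.950500+0.902900))/(1+116/4135) = 2239/2500 ≈ 0.895600
step 5 [2.5y] bond c/2=9/400: DF=(1951321/2000000 − 9/400·(0.972500+0.950500+0.902900+0.895600))/(1+9/400) = 8723/10000 ≈ 0.872300
step 6 [3y] swap r/2=1601/54337: DF=(1 − 1601/54337·(0.972500+0.950500+0.902900+0.895600+0.872300))/(1+1601/54337) = 8399/10000 ≈ 0.839900
step 7 [3.5y] zero: DF = P = 1637/2000 ≈ 0.818500
step 8 [4y] bond c/2=11/400: DF=(1928687/2000000 − 11/400·(0.972500+0.950500+0.902900+0.895600+0.872300+0.839900+0.818500))/(1+11/400) = 482/625 ≈ 0.771200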